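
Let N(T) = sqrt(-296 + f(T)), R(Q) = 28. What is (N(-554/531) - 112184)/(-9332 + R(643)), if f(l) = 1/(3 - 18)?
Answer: 14023/1163 - I*sqrt(66615)/139560 ≈ 12.058 - 0.0018494*I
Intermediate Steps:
f(l) = -1/15 (f(l) = 1/(-15) = -1/15)
N(T) = I*sqrt(66615)/15 (N(T) = sqrt(-296 - 1/15) = sqrt(-4441/15) = I*sqrt(66615)/15)
(N(-554/531) - 112184)/(-9332 + R(643)) = (I*sqrt(66615)/15 - 112184)/(-9332 + 28) = (-112184 + I*sqrt(66615)/15)/(-9304) = (-112184 + I*sqrt(66615)/15)*(-1/9304) = 14023/1163 - I*sqrt(66615)/139560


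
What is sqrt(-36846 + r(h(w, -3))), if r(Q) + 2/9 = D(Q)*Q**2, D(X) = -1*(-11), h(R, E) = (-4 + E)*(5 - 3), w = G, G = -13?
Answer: 2*I*sqrt(78053)/3 ≈ 186.25*I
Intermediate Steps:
w = -13
h(R, E) = -8 + 2*E (h(R, E) = (-4 + E)*2 = -8 + 2*E)
D(X) = 11
r(Q) = -2/9 + 11*Q**2
sqrt(-36846 + r(h(w, -3))) = sqrt(-36846 + (-2/9 + 11*(-8 + 2*(-3))**2)) = sqrt(-36846 + (-2/9 + 11*(-8 - 6)**2)) = sqrt(-36846 + (-2/9 + 11*(-14)**2)) = sqrt(-36846 + (-2/9 + 11*196)) = sqrt(-36846 + (-2/9 + 2156)) = sqrt(-36846 + 19402/9) = sqrt(-312212/9) = 2*I*sqrt(78053)/3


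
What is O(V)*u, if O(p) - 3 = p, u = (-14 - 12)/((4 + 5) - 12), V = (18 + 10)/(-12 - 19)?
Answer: 1690/93 ≈ 18.172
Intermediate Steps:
V = -28/31 (V = 28/(-31) = 28*(-1/31) = -28/31 ≈ -0.90323)
u = 26/3 (u = -26/(9 - 12) = -26/(-3) = -26*(-⅓) = 26/3 ≈ 8.6667)
O(p) = 3 + p
O(V)*u = (3 - 28/31)*(26/3) = (65/31)*(26/3) = 1690/93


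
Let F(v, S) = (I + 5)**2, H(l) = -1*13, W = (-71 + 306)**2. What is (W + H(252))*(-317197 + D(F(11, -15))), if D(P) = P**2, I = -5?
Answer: -17513080764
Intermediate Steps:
W = 55225 (W = 235**2 = 55225)
H(l) = -13
F(v, S) = 0 (F(v, S) = (-5 + 5)**2 = 0**2 = 0)
(W + H(252))*(-317197 + D(F(11, -15))) = (55225 - 13)*(-317197 + 0**2) = 55212*(-317197 + 0) = 55212*(-317197) = -17513080764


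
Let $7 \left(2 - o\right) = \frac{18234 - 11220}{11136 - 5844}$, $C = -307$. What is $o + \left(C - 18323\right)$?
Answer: $- \frac{16430063}{882} \approx -18628.0$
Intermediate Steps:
$o = \frac{1597}{882}$ ($o = 2 - \frac{\left(18234 - 11220\right) \frac{1}{11136 - 5844}}{7} = 2 - \frac{7014 \cdot \frac{1}{5292}}{7} = 2 - \frac{167}{882} = \frac{1597}{882} \approx 1.8107$)
$o + \left(C - 18323\right) = \frac{1597}{882} - 18630 = - \frac{16430063}{882}$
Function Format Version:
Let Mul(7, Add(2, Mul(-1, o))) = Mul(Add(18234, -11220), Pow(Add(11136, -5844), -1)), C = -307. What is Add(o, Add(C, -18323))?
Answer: Rational(-16430063, 882) ≈ -18628.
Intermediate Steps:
o = Rational(1597, 882) (o = Add(2, Mul(Rational(-1, 7), Mul(Add(18234, -11220), Pow(Add(11136, -5844), -1)))) = Add(2, Mul(Rational(-1, 7), Mul(7014, Pow(5292, -1)))) = Add(2, Mul(Rational(-1, 7), Mul(7014, Rational(1, 5292)))) = Add(2, Mul(Rational(-1, 7), Rational(167, 126))) = Add(2, Rational(-167, 882)) = Rational(1597, 882) ≈ 1.8107)
Add(o, Add(C, -18323)) = Add(Rational(1597, 882), Add(-307, -18323)) = Add(Rational(1597, 882), -18630) = Rational(-16430063, 882)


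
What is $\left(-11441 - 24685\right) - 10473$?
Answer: $-46599$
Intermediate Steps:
$\left(-11441 - 24685\right) - 10473 = -36126 - 10473 = -46599$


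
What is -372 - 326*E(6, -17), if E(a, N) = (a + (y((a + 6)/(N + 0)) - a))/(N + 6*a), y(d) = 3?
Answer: -8046/19 ≈ -423.47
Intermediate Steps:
E(a, N) = 3/(N + 6*a) (E(a, N) = (a + (3 - a))/(N + 6*a) = 3/(N + 6*a))
-372 - 326*E(6, -17) = -372 - 978/(-17 + 6*6) = -372 - 978/(-17 + 36) = -372 - 978/19 = -8046/19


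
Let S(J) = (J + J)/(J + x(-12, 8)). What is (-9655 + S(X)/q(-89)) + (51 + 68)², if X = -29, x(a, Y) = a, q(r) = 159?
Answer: 29374672/6519 ≈ 4506.0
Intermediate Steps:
S(J) = 2*J/(-12 + J) (S(J) = (J + J)/(J - 12) = (2*J)/(-12 + J) = 2*J/(-12 + J))
(-9655 + S(X)/q(-89)) + (51 + 68)² = (-9655 + (2*(-29)/(-12 - 29))/159) + (51 + 68)² = (-9655 + (2*(-29)/(-41))*(1/159)) + 119² = (-9655 + (2*(-29)*(-1/41))*(1/159)) + 14161 = (-9655 + (58/41)*(1/159)) + 14161 = (-9655 + 58/6519) + 14161 = -62940887/6519 + 14161 = 29374672/6519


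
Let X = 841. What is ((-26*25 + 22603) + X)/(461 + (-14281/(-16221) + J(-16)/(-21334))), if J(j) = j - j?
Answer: 184870737/3746081 ≈ 49.350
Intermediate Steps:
J(j) = 0
((-26*25 + 22603) + X)/(461 + (-14281/(-16221) + J(-16)/(-21334))) = ((-26*25 + 22603) + 841)/(461 + (-14281/(-16221) + 0/(-21334))) = ((-650 + 22603) + 841)/(461 + (-14281*(-1/16221) + 0*(-1/21334))) = (21953 + 841)/(461 + (14281/16221 + 0)) = 22794/(461 + 14281/16221) = 22794/(7492162/16221) = 22794*(16221/7492162) = 184870737/3746081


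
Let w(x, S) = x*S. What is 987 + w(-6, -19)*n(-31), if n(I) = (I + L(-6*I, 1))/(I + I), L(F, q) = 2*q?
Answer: 32250/31 ≈ 1040.3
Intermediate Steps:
w(x, S) = S*x
n(I) = (2 + I)/(2*I) (n(I) = (I + 2*1)/(I + I) = (I + 2)/((2*I)) = (2 + I)*(1/(2*I)) = (2 + I)/(2*I))
987 + w(-6, -19)*n(-31) = 987 + (-19*(-6))*((1/2)*(2 - 31)/(-31)) = 987 + 114*((1/2)*(-1/31)*(-29)) = 987 + 114*(29/62) = 987 + 1653/31 = 32250/31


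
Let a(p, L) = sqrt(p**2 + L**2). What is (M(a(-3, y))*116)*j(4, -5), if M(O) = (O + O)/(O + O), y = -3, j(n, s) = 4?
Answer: 464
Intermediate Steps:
a(p, L) = sqrt(L**2 + p**2)
M(O) = 1 (M(O) = (2*O)/((2*O)) = (2*O)*(1/(2*O)) = 1)
(M(a(-3, y))*116)*j(4, -5) = (1*116)*4 = 116*4 = 464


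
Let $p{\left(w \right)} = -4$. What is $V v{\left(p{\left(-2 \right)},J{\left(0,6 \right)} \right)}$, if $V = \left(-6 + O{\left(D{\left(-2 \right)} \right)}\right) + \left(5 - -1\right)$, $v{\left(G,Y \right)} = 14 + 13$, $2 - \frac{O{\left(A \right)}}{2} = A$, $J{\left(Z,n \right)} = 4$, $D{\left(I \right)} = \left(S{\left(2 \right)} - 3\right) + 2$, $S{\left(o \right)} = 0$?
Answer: $162$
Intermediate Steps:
$D{\left(I \right)} = -1$ ($D{\left(I \right)} = \left(0 - 3\right) + 2 = -3 + 2 = -1$)
$O{\left(A \right)} = 4 - 2 A$
$v{\left(G,Y \right)} = 27$
$V = 6$ ($V = \left(-6 + \left(4 - -2\right)\right) + \left(5 - -1\right) = \left(-6 + \left(4 + 2\right)\right) + \left(5 + 1\right) = \left(-6 + 6\right) + 6 = 0 + 6 = 6$)
$V v{\left(p{\left(-2 \right)},J{\left(0,6 \right)} \right)} = 6 \cdot 27 = 162$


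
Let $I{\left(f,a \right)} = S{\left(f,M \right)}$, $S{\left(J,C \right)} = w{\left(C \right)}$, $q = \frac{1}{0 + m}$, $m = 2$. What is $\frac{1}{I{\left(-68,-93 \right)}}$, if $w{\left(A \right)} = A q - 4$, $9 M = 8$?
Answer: $- \frac{9}{32} \approx -0.28125$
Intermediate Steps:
$M = \frac{8}{9}$ ($M = \frac{1}{9} \cdot 8 = \frac{8}{9} \approx 0.88889$)
$q = \frac{1}{2}$ ($q = \frac{1}{0 + 2} = \frac{1}{2} \approx 0.5$)
$w{\left(A \right)} = -4 + \frac{A}{2}$ ($w{\left(A \right)} = A \frac{1}{2} - 4 = \frac{A}{2} - 4 = -4 + \frac{A}{2}$)
$S{\left(J,C \right)} = -4 + \frac{C}{2}$
$I{\left(f,a \right)} = - \frac{32}{9}$ ($I{\left(f,a \right)} = -4 + \frac{1}{2} \cdot \frac{8}{9} = -4 + \frac{4}{9} = - \frac{32}{9}$)
$\frac{1}{I{\left(-68,-93 \right)}} = \frac{1}{- \frac{32}{9}} = - \frac{9}{32}$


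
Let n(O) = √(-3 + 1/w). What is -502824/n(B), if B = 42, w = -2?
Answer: 71832*I*√14 ≈ 2.6877e+5*I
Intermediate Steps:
n(O) = I*√14/2 (n(O) = √(-3 + 1/(-2)) = √(-3 - ½) = √(-7/2) = I*√14/2)
-502824/n(B) = -502824/(I*√14/2) = -502824*(-I*√14/7) = -(-71832)*I*√14 = 71832*I*√14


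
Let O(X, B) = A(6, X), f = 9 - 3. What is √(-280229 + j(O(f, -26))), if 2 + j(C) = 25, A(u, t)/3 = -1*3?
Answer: 3*I*√31134 ≈ 529.34*I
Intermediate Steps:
A(u, t) = -9 (A(u, t) = 3*(-1*3) = 3*(-3) = -9)
f = 6
O(X, B) = -9
j(C) = 23 (j(C) = -2 + 25 = 23)
√(-280229 + j(O(f, -26))) = √(-280229 + 23) = √(-280206) = 3*I*√31134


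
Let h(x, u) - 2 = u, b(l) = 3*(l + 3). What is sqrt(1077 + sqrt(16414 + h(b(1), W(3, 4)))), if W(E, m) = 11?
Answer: sqrt(1077 + sqrt(16427)) ≈ 34.716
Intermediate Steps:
b(l) = 9 + 3*l (b(l) = 3*(3 + l) = 9 + 3*l)
h(x, u) = 2 + u
sqrt(1077 + sqrt(16414 + h(b(1), W(3, 4)))) = sqrt(1077 + sqrt(16414 + (2 + 11))) = sqrt(1077 + sqrt(16414 + 13)) = sqrt(1077 + sqrt(16427))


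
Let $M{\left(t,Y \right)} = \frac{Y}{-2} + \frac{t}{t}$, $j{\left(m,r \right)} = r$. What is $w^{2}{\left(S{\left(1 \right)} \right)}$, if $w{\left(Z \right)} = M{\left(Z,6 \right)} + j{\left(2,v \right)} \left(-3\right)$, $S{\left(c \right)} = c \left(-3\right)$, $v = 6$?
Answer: $400$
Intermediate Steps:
$M{\left(t,Y \right)} = 1 - \frac{Y}{2}$ ($M{\left(t,Y \right)} = Y \left(- \frac{1}{2}\right) + 1 = - \frac{Y}{2} + 1 = 1 - \frac{Y}{2}$)
$S{\left(c \right)} = - 3 c$
$w{\left(Z \right)} = -20$ ($w{\left(Z \right)} = \left(1 - 3\right) + 6 \left(-3\right) = \left(1 - 3\right) - 18 = -2 - 18 = -20$)
$w^{2}{\left(S{\left(1 \right)} \right)} = \left(-20\right)^{2} = 400$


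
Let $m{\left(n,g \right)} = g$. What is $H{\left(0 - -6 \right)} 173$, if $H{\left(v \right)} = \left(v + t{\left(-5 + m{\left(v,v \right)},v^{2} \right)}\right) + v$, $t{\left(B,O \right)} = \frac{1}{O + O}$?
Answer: $\frac{149645}{72} \approx 2078.4$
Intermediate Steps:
$t{\left(B,O \right)} = \frac{1}{2 O}$
$H{\left(v \right)} = \frac{1}{2 v^{2}} + 2 v$ ($H{\left(v \right)} = \left(v + \frac{1}{2 v^{2}}\right) + v = \frac{1}{2 v^{2}} + 2 v$)
$H{\left(0 - -6 \right)} 173 = \left(\frac{1}{2 \left(0 - -6\right)^{2}} + 2 \left(0 - -6\right)\right) 173 = \left(\frac{1}{2 \left(0 + 6\right)^{2}} + 2 \left(0 + 6\right)\right) 173 = \left(\frac{1}{2 \cdot 36} + 2 \cdot 6\right) 173 = \left(\frac{1}{2} \cdot \frac{1}{36} + 12\right) 173 = \left(\frac{1}{72} + 12\right) 173 = \frac{865}{72} \cdot 173 = \frac{149645}{72}$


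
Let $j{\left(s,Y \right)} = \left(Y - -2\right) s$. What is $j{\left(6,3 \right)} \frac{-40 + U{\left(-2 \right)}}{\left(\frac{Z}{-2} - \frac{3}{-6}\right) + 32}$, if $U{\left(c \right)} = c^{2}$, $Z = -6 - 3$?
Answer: $- \frac{1080}{37} \approx -29.189$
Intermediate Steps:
$j{\left(s,Y \right)} = s \left(2 + Y\right)$ ($j{\left(s,Y \right)} = \left(Y + 2\right) s = \left(2 + Y\right) s = s \left(2 + Y\right)$)
$Z = -9$
$j{\left(6,3 \right)} \frac{-40 + U{\left(-2 \right)}}{\left(\frac{Z}{-2} - \frac{3}{-6}\right) + 32} = 6 \left(2 + 3\right) \frac{-40 + \left(-2\right)^{2}}{\left(- \frac{9}{-2} - \frac{3}{-6}\right) + 32} = 6 \cdot 5 \frac{-40 + 4}{\left(\left(-9\right) \left(- \frac{1}{2}\right) - - \frac{1}{2}\right) + 32} = 30 \left(- \frac{36}{\left(\frac{9}{2} + \frac{1}{2}\right) + 32}\right) = 30 \left(- \frac{36}{5 + 32}\right) = 30 \left(- \frac{36}{37}\right) = - \frac{1080}{37}$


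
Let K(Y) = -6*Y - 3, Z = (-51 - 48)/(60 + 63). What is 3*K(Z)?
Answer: 225/41 ≈ 5.4878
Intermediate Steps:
Z = -33/41 (Z = -99/123 = -99*1/123 = -33/41 ≈ -0.80488)
K(Y) = -3 - 6*Y
3*K(Z) = 3*(-3 - 6*(-33/41)) = 3*(-3 + 198/41) = 3*(75/41) = 225/41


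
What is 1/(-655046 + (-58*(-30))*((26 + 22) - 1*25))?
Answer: -1/615026 ≈ -1.6259e-6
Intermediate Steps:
1/(-655046 + (-58*(-30))*((26 + 22) - 1*25)) = 1/(-655046 + 1740*(48 - 25)) = 1/(-655046 + 1740*23) = 1/(-655046 + 40020) = 1/(-615026) = -1/615026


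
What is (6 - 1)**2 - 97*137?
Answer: -13264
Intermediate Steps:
(6 - 1)**2 - 97*137 = 5**2 - 13289 = 25 - 13289 = -13264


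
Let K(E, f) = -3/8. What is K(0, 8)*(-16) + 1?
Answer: 7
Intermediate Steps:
K(E, f) = -3/8 (K(E, f) = -3*1/8 = -3/8)
K(0, 8)*(-16) + 1 = -3/8*(-16) + 1 = 6 + 1 = 7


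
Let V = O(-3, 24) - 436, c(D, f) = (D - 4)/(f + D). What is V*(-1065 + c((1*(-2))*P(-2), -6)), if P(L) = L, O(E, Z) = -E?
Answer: 461145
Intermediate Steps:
c(D, f) = (-4 + D)/(D + f)
V = -433 (V = -1*(-3) - 436 = 3 - 436 = -433)
V*(-1065 + c((1*(-2))*P(-2), -6)) = -433*(-1065 + (-4 + (1*(-2))*(-2))/((1*(-2))*(-2) - 6)) = -433*(-1065 + (-4 - 2*(-2))/(-2*(-2) - 6)) = -433*(-1065 + (-4 + 4)/(4 - 6)) = -433*(-1065 + 0/(-2)) = -433*(-1065 - ½*0) = -433*(-1065 + 0) = -433*(-1065) = 461145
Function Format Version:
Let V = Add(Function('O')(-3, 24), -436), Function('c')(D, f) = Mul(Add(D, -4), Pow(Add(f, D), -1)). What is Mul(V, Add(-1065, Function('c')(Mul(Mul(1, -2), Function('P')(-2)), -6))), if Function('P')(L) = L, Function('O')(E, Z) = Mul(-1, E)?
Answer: 461145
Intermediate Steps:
Function('c')(D, f) = Mul(Pow(Add(D, f), -1), Add(-4, D)) (Function('c')(D, f) = Mul(Add(-4, D), Pow(Add(D, f), -1)) = Mul(Pow(Add(D, f), -1), Add(-4, D)))
V = -433 (V = Add(Mul(-1, -3), -436) = Add(3, -436) = -433)
Mul(V, Add(-1065, Function('c')(Mul(Mul(1, -2), Function('P')(-2)), -6))) = Mul(-433, Add(-1065, Mul(Pow(Add(Mul(Mul(1, -2), -2), -6), -1), Add(-4, Mul(Mul(1, -2), -2))))) = Mul(-433, Add(-1065, Mul(Pow(Add(Mul(-2, -2), -6), -1), Add(-4, Mul(-2, -2))))) = Mul(-433, Add(-1065, Mul(Pow(Add(4, -6), -1), Add(-4, 4)))) = Mul(-433, Add(-1065, Mul(Pow(-2, -1), 0))) = Mul(-433, Add(-1065, Mul(Rational(-1, 2), 0))) = Mul(-433, Add(-1065, 0)) = Mul(-433, -1065) = 461145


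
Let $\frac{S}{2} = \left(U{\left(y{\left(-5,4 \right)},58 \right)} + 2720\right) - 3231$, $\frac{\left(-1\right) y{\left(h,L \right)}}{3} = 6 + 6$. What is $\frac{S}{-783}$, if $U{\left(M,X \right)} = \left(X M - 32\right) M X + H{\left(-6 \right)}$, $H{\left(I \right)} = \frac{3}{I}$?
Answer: $- \frac{2950699}{261} \approx -11305.0$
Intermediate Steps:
$y{\left(h,L \right)} = -36$ ($y{\left(h,L \right)} = - 3 \left(6 + 6\right) = \left(-3\right) 12 = -36$)
$U{\left(M,X \right)} = - \frac{1}{2} + M X \left(-32 + M X\right)$ ($U{\left(M,X \right)} = \left(X M - 32\right) M X + \frac{3}{-6} = \left(M X - 32\right) M X + 3 \left(- \frac{1}{6}\right) = \left(-32 + M X\right) M X - \frac{1}{2} = M \left(-32 + M X\right) X - \frac{1}{2} = M X \left(-32 + M X\right) - \frac{1}{2} = - \frac{1}{2} + M X \left(-32 + M X\right)$)
$S = 8852097$ ($S = 2 \left(\left(\left(- \frac{1}{2} + \left(-36\right)^{2} \cdot 58^{2} - \left(-1152\right) 58\right) + 2720\right) - 3231\right) = 2 \left(\left(\left(- \frac{1}{2} + 1296 \cdot 3364 + 66816\right) + 2720\right) - 3231\right) = 2 \left(\left(\left(- \frac{1}{2} + 4359744 + 66816\right) + 2720\right) - 3231\right) = 2 \left(\left(\frac{8853119}{2} + 2720\right) - 3231\right) = 2 \left(\frac{8858559}{2} - 3231\right) = 2 \cdot \frac{8852097}{2} = 8852097$)
$\frac{S}{-783} = \frac{8852097}{-783} = 8852097 \left(- \frac{1}{783}\right) = - \frac{2950699}{261}$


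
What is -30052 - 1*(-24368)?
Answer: -5684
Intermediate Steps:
-30052 - 1*(-24368) = -30052 + 24368 = -5684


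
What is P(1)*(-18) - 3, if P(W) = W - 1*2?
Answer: 15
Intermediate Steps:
P(W) = -2 + W (P(W) = W - 2 = -2 + W)
P(1)*(-18) - 3 = (-2 + 1)*(-18) - 3 = -1*(-18) - 3 = 18 - 3 = 15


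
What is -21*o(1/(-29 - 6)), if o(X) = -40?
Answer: 840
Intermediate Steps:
-21*o(1/(-29 - 6)) = -21*(-40) = 840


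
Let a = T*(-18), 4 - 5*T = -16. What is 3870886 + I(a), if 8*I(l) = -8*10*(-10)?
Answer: 3870986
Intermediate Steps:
T = 4 (T = ⅘ - ⅕*(-16) = ⅘ + 16/5 = 4)
a = -72 (a = 4*(-18) = -72)
I(l) = 100 (I(l) = (-8*10*(-10))/8 = (-80*(-10))/8 = (⅛)*800 = 100)
3870886 + I(a) = 3870886 + 100 = 3870986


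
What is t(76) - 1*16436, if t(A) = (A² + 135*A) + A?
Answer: -324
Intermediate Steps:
t(A) = A² + 136*A
t(76) - 1*16436 = 76*(136 + 76) - 1*16436 = 76*212 - 16436 = 16112 - 16436 = -324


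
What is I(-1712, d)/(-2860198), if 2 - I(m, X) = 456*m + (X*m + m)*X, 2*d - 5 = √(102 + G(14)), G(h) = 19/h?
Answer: -267238/910063 - 1284*√20258/10010693 ≈ -0.31190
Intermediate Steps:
d = 5/2 + √20258/28 (d = 5/2 + √(102 + 19/14)/2 = 5/2 + √(1447/14)/2 = 5/2 + (√20258/14)/2 = 5/2 + √20258/28 ≈ 7.5832)
I(m, X) = 2 - 456*m - X*(m + X*m) (I(m, X) = 2 - (456*m + (X*m + m)*X) = 2 - (456*m + (m + X*m)*X) = 2 - (456*m + X*(m + X*m)) = 2 + (-456*m - X*(m + X*m)) = 2 - 456*m - X*(m + X*m))
I(-1712, d)/(-2860198) = (2 - 456*(-1712) - 1*(5/2 + √20258/28)*(-1712) - 1*(-1712)*(5/2 + √20258/28)²)/(-2860198) = (2 + 780672 + (4280 + 428*√20258/7) + 1712*(5/2 + √20258/28)²)*(-1/2860198) = (784954 + 1712*(5/2 + √20258/28)² + 428*√20258/7)*(-1/2860198) = -392477/1430099 - 856*(5/2 + √20258/28)²/1430099 - 214*√20258/10010693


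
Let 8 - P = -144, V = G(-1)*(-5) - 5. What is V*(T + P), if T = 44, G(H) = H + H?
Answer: 980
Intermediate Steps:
G(H) = 2*H
V = 5 (V = (2*(-1))*(-5) - 5 = -2*(-5) - 5 = 10 - 5 = 5)
P = 152 (P = 8 - 1*(-144) = 8 + 144 = 152)
V*(T + P) = 5*(44 + 152) = 5*196 = 980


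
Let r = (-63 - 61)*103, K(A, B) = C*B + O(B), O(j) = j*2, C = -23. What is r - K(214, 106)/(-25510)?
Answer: -162907973/12755 ≈ -12772.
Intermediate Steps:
O(j) = 2*j
K(A, B) = -21*B (K(A, B) = -23*B + 2*B = -21*B)
r = -12772 (r = -124*103 = -12772)
r - K(214, 106)/(-25510) = -12772 - (-21*106)/(-25510) = -12772 - (-2226)*(-1)/25510 = -12772 - 1*1113/12755 = -12772 - 1113/12755 = -162907973/12755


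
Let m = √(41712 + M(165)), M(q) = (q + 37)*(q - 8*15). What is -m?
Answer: -√50802 ≈ -225.39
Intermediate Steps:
M(q) = (-120 + q)*(37 + q) (M(q) = (37 + q)*(q - 120) = (37 + q)*(-120 + q) = (-120 + q)*(37 + q))
m = √50802 (m = √(41712 + (-4440 + 165² - 83*165)) = √(41712 + (-4440 + 27225 - 13695)) = √(41712 + 9090) = √50802 ≈ 225.39)
-m = -√50802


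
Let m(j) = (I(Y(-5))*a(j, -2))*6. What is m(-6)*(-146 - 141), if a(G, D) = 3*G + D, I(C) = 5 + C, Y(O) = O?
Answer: 0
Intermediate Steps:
a(G, D) = D + 3*G
m(j) = 0 (m(j) = ((5 - 5)*(-2 + 3*j))*6 = (0*(-2 + 3*j))*6 = 0*6 = 0)
m(-6)*(-146 - 141) = 0*(-146 - 141) = 0*(-287) = 0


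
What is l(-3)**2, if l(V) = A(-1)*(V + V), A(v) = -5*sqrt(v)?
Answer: -900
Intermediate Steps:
l(V) = -10*I*V (l(V) = (-5*I)*(V + V) = (-5*I)*(2*V) = -10*I*V)
l(-3)**2 = (-10*I*(-3))**2 = (30*I)**2 = -900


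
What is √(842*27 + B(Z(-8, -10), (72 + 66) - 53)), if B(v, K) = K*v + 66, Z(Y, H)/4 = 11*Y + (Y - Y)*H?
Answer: 4*I*√445 ≈ 84.38*I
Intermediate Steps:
Z(Y, H) = 44*Y (Z(Y, H) = 4*(11*Y + (Y - Y)*H) = 4*(11*Y + 0*H) = 4*(11*Y + 0) = 4*(11*Y) = 44*Y)
B(v, K) = 66 + K*v
√(842*27 + B(Z(-8, -10), (72 + 66) - 53)) = √(842*27 + (66 + ((72 + 66) - 53)*(44*(-8)))) = √(22734 + (66 + (138 - 53)*(-352))) = √(22734 + (66 + 85*(-352))) = √(22734 + (66 - 29920)) = √(22734 - 29854) = √(-7120) = 4*I*√445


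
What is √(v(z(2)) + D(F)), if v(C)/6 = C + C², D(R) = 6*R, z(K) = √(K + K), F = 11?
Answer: √102 ≈ 10.100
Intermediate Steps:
z(K) = √2*√K (z(K) = √(2*K) = √2*√K)
v(C) = 6*C + 6*C² (v(C) = 6*(C + C²) = 6*C + 6*C²)
√(v(z(2)) + D(F)) = √(6*(√2*√2)*(1 + √2*√2) + 6*11) = √(6*2*(1 + 2) + 66) = √(6*2*3 + 66) = √(36 + 66) = √102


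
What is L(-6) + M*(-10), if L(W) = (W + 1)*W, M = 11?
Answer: -80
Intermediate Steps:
L(W) = W*(1 + W) (L(W) = (1 + W)*W = W*(1 + W))
L(-6) + M*(-10) = -6*(1 - 6) + 11*(-10) = -6*(-5) - 110 = 30 - 110 = -80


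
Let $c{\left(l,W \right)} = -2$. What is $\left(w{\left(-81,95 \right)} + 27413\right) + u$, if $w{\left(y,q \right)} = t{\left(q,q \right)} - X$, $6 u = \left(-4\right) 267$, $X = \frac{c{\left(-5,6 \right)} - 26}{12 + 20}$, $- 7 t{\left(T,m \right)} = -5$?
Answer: $\frac{1525249}{56} \approx 27237.0$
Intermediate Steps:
$t{\left(T,m \right)} = \frac{5}{7}$ ($t{\left(T,m \right)} = \left(- \frac{1}{7}\right) \left(-5\right) = \frac{5}{7}$)
$X = - \frac{7}{8}$ ($X = \frac{-2 - 26}{12 + 20} = - \frac{28}{32} = \left(-28\right) \frac{1}{32} = - \frac{7}{8} \approx -0.875$)
$u = -178$ ($u = \frac{\left(-4\right) 267}{6} = \frac{1}{6} \left(-1068\right) = -178$)
$w{\left(y,q \right)} = \frac{89}{56}$ ($w{\left(y,q \right)} = \frac{5}{7} - - \frac{7}{8} = \frac{5}{7} + \frac{7}{8} = \frac{89}{56}$)
$\left(w{\left(-81,95 \right)} + 27413\right) + u = \left(\frac{89}{56} + 27413\right) - 178 = \frac{1535217}{56} - 178 = \frac{1525249}{56}$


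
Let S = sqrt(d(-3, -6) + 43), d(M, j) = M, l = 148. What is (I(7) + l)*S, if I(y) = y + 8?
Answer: 326*sqrt(10) ≈ 1030.9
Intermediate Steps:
I(y) = 8 + y
S = 2*sqrt(10) (S = sqrt(-3 + 43) = sqrt(40) = 2*sqrt(10) ≈ 6.3246)
(I(7) + l)*S = ((8 + 7) + 148)*(2*sqrt(10)) = (15 + 148)*(2*sqrt(10)) = 163*(2*sqrt(10)) = 326*sqrt(10)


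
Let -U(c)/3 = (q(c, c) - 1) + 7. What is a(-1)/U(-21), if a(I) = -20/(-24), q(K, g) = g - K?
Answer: -5/108 ≈ -0.046296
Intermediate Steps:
a(I) = ⅚ (a(I) = -20*(-1/24) = ⅚)
U(c) = -18 (U(c) = -3*(((c - c) - 1) + 7) = -3*((0 - 1) + 7) = -3*(-1 + 7) = -3*6 = -18)
a(-1)/U(-21) = (⅚)/(-18) = (⅚)*(-1/18) = -5/108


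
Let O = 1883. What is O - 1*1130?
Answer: 753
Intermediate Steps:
O - 1*1130 = 1883 - 1*1130 = 1883 - 1130 = 753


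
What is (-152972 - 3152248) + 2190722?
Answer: -1114498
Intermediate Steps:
(-152972 - 3152248) + 2190722 = -3305220 + 2190722 = -1114498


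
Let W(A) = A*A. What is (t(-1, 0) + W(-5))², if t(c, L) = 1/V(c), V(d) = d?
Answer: 576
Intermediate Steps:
t(c, L) = 1/c
W(A) = A²
(t(-1, 0) + W(-5))² = (1/(-1) + (-5)²)² = (-1 + 25)² = 24² = 576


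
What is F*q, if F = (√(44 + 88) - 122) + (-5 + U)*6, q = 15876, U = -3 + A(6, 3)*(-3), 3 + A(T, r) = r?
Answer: -2698920 + 31752*√33 ≈ -2.5165e+6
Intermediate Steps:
A(T, r) = -3 + r
U = -3 (U = -3 + (-3 + 3)*(-3) = -3 + 0*(-3) = -3 + 0 = -3)
F = -170 + 2*√33 (F = (√(44 + 88) - 122) + (-5 - 3)*6 = (√132 - 122) - 8*6 = (2*√33 - 122) - 48 = (-122 + 2*√33) - 48 = -170 + 2*√33 ≈ -158.51)
F*q = (-170 + 2*√33)*15876 = -2698920 + 31752*√33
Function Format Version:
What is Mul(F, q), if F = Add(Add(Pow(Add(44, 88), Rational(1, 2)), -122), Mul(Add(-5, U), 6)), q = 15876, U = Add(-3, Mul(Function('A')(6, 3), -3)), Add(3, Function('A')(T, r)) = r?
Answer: Add(-2698920, Mul(31752, Pow(33, Rational(1, 2)))) ≈ -2.5165e+6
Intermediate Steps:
Function('A')(T, r) = Add(-3, r)
U = -3 (U = Add(-3, Mul(Add(-3, 3), -3)) = Add(-3, Mul(0, -3)) = Add(-3, 0) = -3)
F = Add(-170, Mul(2, Pow(33, Rational(1, 2)))) (F = Add(Add(Pow(Add(44, 88), Rational(1, 2)), -122), Mul(Add(-5, -3), 6)) = Add(Add(Pow(132, Rational(1, 2)), -122), Mul(-8, 6)) = Add(Add(Mul(2, Pow(33, Rational(1, 2))), -122), -48) = Add(Add(-122, Mul(2, Pow(33, Rational(1, 2)))), -48) = Add(-170, Mul(2, Pow(33, Rational(1, 2)))) ≈ -158.51)
Mul(F, q) = Mul(Add(-170, Mul(2, Pow(33, Rational(1, 2)))), 15876) = Add(-2698920, Mul(31752, Pow(33, Rational(1, 2))))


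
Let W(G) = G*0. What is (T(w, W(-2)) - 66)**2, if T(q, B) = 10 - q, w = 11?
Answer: 4489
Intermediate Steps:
W(G) = 0
(T(w, W(-2)) - 66)**2 = ((10 - 1*11) - 66)**2 = ((10 - 11) - 66)**2 = (-1 - 66)**2 = (-67)**2 = 4489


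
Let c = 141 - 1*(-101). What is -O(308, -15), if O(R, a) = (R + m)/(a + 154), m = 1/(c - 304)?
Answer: -19095/8618 ≈ -2.2157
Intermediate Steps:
c = 242 (c = 141 + 101 = 242)
m = -1/62 (m = 1/(242 - 304) = 1/(-62) = -1/62 ≈ -0.016129)
O(R, a) = (-1/62 + R)/(154 + a) (O(R, a) = (R - 1/62)/(a + 154) = (-1/62 + R)/(154 + a))
-O(308, -15) = -(-1/62 + 308)/(154 - 15) = -19095/(139*62) = -1*19095/8618 = -19095/8618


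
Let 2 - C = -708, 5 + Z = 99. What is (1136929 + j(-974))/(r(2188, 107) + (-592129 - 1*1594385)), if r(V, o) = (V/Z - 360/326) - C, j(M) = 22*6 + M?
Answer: -8703562507/16756153202 ≈ -0.51942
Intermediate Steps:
Z = 94 (Z = -5 + 99 = 94)
j(M) = 132 + M
C = 710 (C = 2 - 1*(-708) = 2 + 708 = 710)
r(V, o) = -115910/163 + V/94 (r(V, o) = (V/94 - 360/326) - 1*710 = (V*(1/94) - 360*1/326) - 710 = (V/94 - 180/163) - 710 = (-180/163 + V/94) - 710 = -115910/163 + V/94)
(1136929 + j(-974))/(r(2188, 107) + (-592129 - 1*1594385)) = (1136929 + (132 - 974))/((-115910/163 + (1/94)*2188) + (-592129 - 1*1594385)) = (1136929 - 842)/((-115910/163 + 1094/47) + (-592129 - 1594385)) = 1136087/(-5269448/7661 - 2186514) = 1136087/(-16756153202/7661) = 1136087*(-7661/16756153202) = -8703562507/16756153202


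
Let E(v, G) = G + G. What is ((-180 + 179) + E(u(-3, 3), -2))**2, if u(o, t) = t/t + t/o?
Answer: 25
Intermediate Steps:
u(o, t) = 1 + t/o
E(v, G) = 2*G
((-180 + 179) + E(u(-3, 3), -2))**2 = ((-180 + 179) + 2*(-2))**2 = (-1 - 4)**2 = (-5)**2 = 25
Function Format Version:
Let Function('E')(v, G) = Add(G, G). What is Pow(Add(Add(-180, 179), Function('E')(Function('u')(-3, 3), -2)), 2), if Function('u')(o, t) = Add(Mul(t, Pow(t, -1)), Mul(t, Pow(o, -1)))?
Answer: 25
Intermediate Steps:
Function('u')(o, t) = Add(1, Mul(t, Pow(o, -1)))
Function('E')(v, G) = Mul(2, G)
Pow(Add(Add(-180, 179), Function('E')(Function('u')(-3, 3), -2)), 2) = Pow(Add(Add(-180, 179), Mul(2, -2)), 2) = Pow(Add(-1, -4), 2) = Pow(-5, 2) = 25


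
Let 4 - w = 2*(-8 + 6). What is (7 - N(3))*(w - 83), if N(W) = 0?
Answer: -525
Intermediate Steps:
w = 8 (w = 4 - 2*(-8 + 6) = 4 - 2*(-2) = 4 - 1*(-4) = 4 + 4 = 8)
(7 - N(3))*(w - 83) = (7 - 1*0)*(8 - 83) = (7 + 0)*(-75) = 7*(-75) = -525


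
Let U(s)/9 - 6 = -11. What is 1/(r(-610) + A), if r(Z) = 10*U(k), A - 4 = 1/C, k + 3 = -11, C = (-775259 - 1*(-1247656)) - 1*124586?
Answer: -347811/155123705 ≈ -0.0022422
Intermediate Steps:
C = 347811 (C = (-775259 + 1247656) - 124586 = 472397 - 124586 = 347811)
k = -14 (k = -3 - 11 = -14)
U(s) = -45 (U(s) = 54 + 9*(-11) = 54 - 99 = -45)
A = 1391245/347811 (A = 4 + 1/347811 = 1391245/347811 ≈ 4.0000)
r(Z) = -450 (r(Z) = 10*(-45) = -450)
1/(r(-610) + A) = 1/(-450 + 1391245/347811) = 1/(-155123705/347811) = -347811/155123705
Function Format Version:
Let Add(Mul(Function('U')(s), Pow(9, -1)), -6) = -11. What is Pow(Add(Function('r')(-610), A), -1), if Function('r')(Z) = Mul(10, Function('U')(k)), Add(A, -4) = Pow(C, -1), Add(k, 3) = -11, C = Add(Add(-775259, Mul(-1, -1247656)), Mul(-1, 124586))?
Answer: Rational(-347811, 155123705) ≈ -0.0022422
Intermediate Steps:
C = 347811 (C = Add(Add(-775259, 1247656), -124586) = Add(472397, -124586) = 347811)
k = -14 (k = Add(-3, -11) = -14)
Function('U')(s) = -45 (Function('U')(s) = Add(54, Mul(9, -11)) = Add(54, -99) = -45)
A = Rational(1391245, 347811) (A = Add(4, Pow(347811, -1)) = Add(4, Rational(1, 347811)) = Rational(1391245, 347811) ≈ 4.0000)
Function('r')(Z) = -450 (Function('r')(Z) = Mul(10, -45) = -450)
Pow(Add(Function('r')(-610), A), -1) = Pow(Add(-450, Rational(1391245, 347811)), -1) = Pow(Rational(-155123705, 347811), -1) = Rational(-347811, 155123705)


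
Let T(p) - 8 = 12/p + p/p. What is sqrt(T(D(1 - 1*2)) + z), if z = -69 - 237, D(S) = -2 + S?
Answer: I*sqrt(301) ≈ 17.349*I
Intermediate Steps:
z = -306
T(p) = 9 + 12/p (T(p) = 8 + (12/p + p/p) = 8 + (12/p + 1) = 8 + (1 + 12/p) = 9 + 12/p)
sqrt(T(D(1 - 1*2)) + z) = sqrt((9 + 12/(-2 + (1 - 1*2))) - 306) = sqrt((9 + 12/(-2 + (1 - 2))) - 306) = sqrt((9 + 12/(-2 - 1)) - 306) = sqrt((9 + 12/(-3)) - 306) = sqrt((9 + 12*(-1/3)) - 306) = sqrt((9 - 4) - 306) = sqrt(5 - 306) = sqrt(-301) = I*sqrt(301)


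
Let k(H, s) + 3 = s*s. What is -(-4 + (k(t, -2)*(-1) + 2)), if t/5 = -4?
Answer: 3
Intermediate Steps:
t = -20 (t = 5*(-4) = -20)
k(H, s) = -3 + s² (k(H, s) = -3 + s*s = -3 + s²)
-(-4 + (k(t, -2)*(-1) + 2)) = -(-4 + ((-3 + (-2)²)*(-1) + 2)) = -(-4 + ((-3 + 4)*(-1) + 2)) = -(-4 + (1*(-1) + 2)) = -(-4 + (-1 + 2)) = -(-4 + 1) = -(-3) = -1*(-3) = 3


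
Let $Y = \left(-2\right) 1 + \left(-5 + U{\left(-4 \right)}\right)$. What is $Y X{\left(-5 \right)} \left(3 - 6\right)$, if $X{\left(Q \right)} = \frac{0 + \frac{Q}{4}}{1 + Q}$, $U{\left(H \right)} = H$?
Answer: $\frac{165}{16} \approx 10.313$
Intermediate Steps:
$X{\left(Q \right)} = \frac{Q}{4 \left(1 + Q\right)}$ ($X{\left(Q \right)} = \frac{0 + Q \frac{1}{4}}{1 + Q} = \frac{0 + \frac{Q}{4}}{1 + Q} = \frac{\frac{1}{4} Q}{1 + Q} = \frac{Q}{4 \left(1 + Q\right)}$)
$Y = -11$ ($Y = \left(-2\right) 1 - 9 = -2 - 9 = -11$)
$Y X{\left(-5 \right)} \left(3 - 6\right) = - 11 \cdot \frac{1}{4} \left(-5\right) \frac{1}{1 - 5} \left(3 - 6\right) = - 11 \cdot \frac{1}{4} \left(-5\right) \frac{1}{-4} \left(-3\right) = - 11 \cdot \frac{1}{4} \left(-5\right) \left(- \frac{1}{4}\right) \left(-3\right) = - 11 \cdot \frac{5}{16} \left(-3\right) = \left(-11\right) \left(- \frac{15}{16}\right) = \frac{165}{16}$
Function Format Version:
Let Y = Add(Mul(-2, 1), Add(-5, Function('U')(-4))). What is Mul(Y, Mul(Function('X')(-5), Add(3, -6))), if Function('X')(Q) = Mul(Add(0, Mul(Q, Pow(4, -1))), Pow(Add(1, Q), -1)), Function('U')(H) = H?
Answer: Rational(165, 16) ≈ 10.313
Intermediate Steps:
Function('X')(Q) = Mul(Rational(1, 4), Q, Pow(Add(1, Q), -1)) (Function('X')(Q) = Mul(Add(0, Mul(Q, Rational(1, 4))), Pow(Add(1, Q), -1)) = Mul(Add(0, Mul(Rational(1, 4), Q)), Pow(Add(1, Q), -1)) = Mul(Mul(Rational(1, 4), Q), Pow(Add(1, Q), -1)) = Mul(Rational(1, 4), Q, Pow(Add(1, Q), -1)))
Y = -11 (Y = Add(Mul(-2, 1), Add(-5, -4)) = Add(-2, -9) = -11)
Mul(Y, Mul(Function('X')(-5), Add(3, -6))) = Mul(-11, Mul(Mul(Rational(1, 4), -5, Pow(Add(1, -5), -1)), Add(3, -6))) = Mul(-11, Mul(Mul(Rational(1, 4), -5, Pow(-4, -1)), -3)) = Mul(-11, Mul(Mul(Rational(1, 4), -5, Rational(-1, 4)), -3)) = Mul(-11, Mul(Rational(5, 16), -3)) = Mul(-11, Rational(-15, 16)) = Rational(165, 16)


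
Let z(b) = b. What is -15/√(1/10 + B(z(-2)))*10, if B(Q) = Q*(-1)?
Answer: -50*√210/7 ≈ -103.51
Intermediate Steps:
B(Q) = -Q
-15/√(1/10 + B(z(-2)))*10 = -15/√(1/10 - 1*(-2))*10 = -15/√(1*(⅒) + 2)*10 = -15/√(⅒ + 2)*10 = -15*√210/21*10 = -5*√210/7*10 = -50*√210/7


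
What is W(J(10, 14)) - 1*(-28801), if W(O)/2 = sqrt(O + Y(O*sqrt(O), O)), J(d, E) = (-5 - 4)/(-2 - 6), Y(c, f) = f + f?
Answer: 28801 + 3*sqrt(6)/2 ≈ 28805.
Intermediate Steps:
Y(c, f) = 2*f
J(d, E) = 9/8 (J(d, E) = -9/(-8) = -9*(-1/8) = 9/8)
W(O) = 2*sqrt(3)*sqrt(O) (W(O) = 2*sqrt(O + 2*O) = 2*sqrt(3*O) = 2*(sqrt(3)*sqrt(O)) = 2*sqrt(3)*sqrt(O))
W(J(10, 14)) - 1*(-28801) = 2*sqrt(3)*sqrt(9/8) - 1*(-28801) = 2*sqrt(3)*(3*sqrt(2)/4) + 28801 = 3*sqrt(6)/2 + 28801 = 28801 + 3*sqrt(6)/2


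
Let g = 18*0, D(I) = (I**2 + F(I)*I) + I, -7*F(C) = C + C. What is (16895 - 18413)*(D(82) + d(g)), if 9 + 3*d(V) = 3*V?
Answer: -51874614/7 ≈ -7.4107e+6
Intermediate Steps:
F(C) = -2*C/7 (F(C) = -(C + C)/7 = -2*C/7)
D(I) = I + 5*I**2/7 (D(I) = (I**2 + (-2*I/7)*I) + I = (I**2 - 2*I**2/7) + I = 5*I**2/7 + I = I + 5*I**2/7)
g = 0
d(V) = -3 + V (d(V) = -3 + (3*V)/3 = -3 + V)
(16895 - 18413)*(D(82) + d(g)) = (16895 - 18413)*((1/7)*82*(7 + 5*82) + (-3 + 0)) = -1518*((1/7)*82*(7 + 410) - 3) = -1518*((1/7)*82*417 - 3) = -1518*(34194/7 - 3) = -1518*34173/7 = -51874614/7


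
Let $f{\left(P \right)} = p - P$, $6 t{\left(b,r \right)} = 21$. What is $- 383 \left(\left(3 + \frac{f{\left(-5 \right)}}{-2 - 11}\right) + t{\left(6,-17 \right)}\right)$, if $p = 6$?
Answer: $- \frac{56301}{26} \approx -2165.4$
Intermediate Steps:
$t{\left(b,r \right)} = \frac{7}{2}$ ($t{\left(b,r \right)} = \frac{1}{6} \cdot 21 = \frac{7}{2}$)
$f{\left(P \right)} = 6 - P$
$- 383 \left(\left(3 + \frac{f{\left(-5 \right)}}{-2 - 11}\right) + t{\left(6,-17 \right)}\right) = - 383 \left(\left(3 + \frac{6 - -5}{-2 - 11}\right) + \frac{7}{2}\right) = - 383 \left(\left(3 + \frac{6 + 5}{-13}\right) + \frac{7}{2}\right) = - 383 \left(\left(3 - \frac{11}{13}\right) + \frac{7}{2}\right) = - 383 \left(\frac{28}{13} + \frac{7}{2}\right) = \left(-383\right) \frac{147}{26} = - \frac{56301}{26}$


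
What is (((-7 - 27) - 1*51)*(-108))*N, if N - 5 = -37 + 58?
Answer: 238680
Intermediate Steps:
N = 26 (N = 5 + (-37 + 58) = 5 + 21 = 26)
(((-7 - 27) - 1*51)*(-108))*N = (((-7 - 27) - 1*51)*(-108))*26 = ((-34 - 51)*(-108))*26 = -85*(-108)*26 = 9180*26 = 238680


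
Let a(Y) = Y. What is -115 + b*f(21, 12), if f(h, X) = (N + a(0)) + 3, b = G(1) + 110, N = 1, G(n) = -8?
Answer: 293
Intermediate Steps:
b = 102 (b = -8 + 110 = 102)
f(h, X) = 4 (f(h, X) = (1 + 0) + 3 = 1 + 3 = 4)
-115 + b*f(21, 12) = -115 + 102*4 = -115 + 408 = 293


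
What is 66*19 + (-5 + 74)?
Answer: 1323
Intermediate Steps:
66*19 + (-5 + 74) = 1254 + 69 = 1323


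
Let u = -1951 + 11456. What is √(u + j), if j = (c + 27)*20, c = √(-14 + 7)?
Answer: √(10045 + 20*I*√7) ≈ 100.23 + 0.264*I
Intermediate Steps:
u = 9505
c = I*√7 (c = √(-7) = I*√7 ≈ 2.6458*I)
j = 540 + 20*I*√7 (j = (I*√7 + 27)*20 = (27 + I*√7)*20 = 540 + 20*I*√7 ≈ 540.0 + 52.915*I)
√(u + j) = √(9505 + (540 + 20*I*√7)) = √(10045 + 20*I*√7)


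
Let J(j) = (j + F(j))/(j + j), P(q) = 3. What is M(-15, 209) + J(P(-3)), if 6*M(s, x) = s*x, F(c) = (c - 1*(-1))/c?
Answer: -4696/9 ≈ -521.78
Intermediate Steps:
F(c) = (1 + c)/c (F(c) = (c + 1)/c = (1 + c)/c)
M(s, x) = s*x/6 (M(s, x) = (s*x)/6 = s*x/6)
J(j) = (j + (1 + j)/j)/(2*j) (J(j) = (j + (1 + j)/j)/(j + j) = (j + (1 + j)/j)/((2*j)) = (j + (1 + j)/j)*(1/(2*j)) = (j + (1 + j)/j)/(2*j))
M(-15, 209) + J(P(-3)) = (⅙)*(-15)*209 + (½)*(1 + 3 + 3²)/3² = -1045/2 + (½)*(⅑)*(1 + 3 + 9) = -1045/2 + (½)*(⅑)*13 = -1045/2 + 13/18 = -4696/9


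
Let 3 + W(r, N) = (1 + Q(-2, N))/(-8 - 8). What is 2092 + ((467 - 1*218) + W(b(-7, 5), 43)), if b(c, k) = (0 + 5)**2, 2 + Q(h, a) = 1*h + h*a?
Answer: 37497/16 ≈ 2343.6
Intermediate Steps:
Q(h, a) = -2 + h + a*h (Q(h, a) = -2 + (1*h + h*a) = -2 + (h + a*h) = -2 + h + a*h)
b(c, k) = 25 (b(c, k) = 5**2 = 25)
W(r, N) = -45/16 + N/8 (W(r, N) = -3 + (1 + (-2 - 2 + N*(-2)))/(-8 - 8) = -3 + (1 + (-2 - 2 - 2*N))/(-16) = -3 + (1 + (-4 - 2*N))*(-1/16) = -3 + (-3 - 2*N)*(-1/16) = -3 + (3/16 + N/8) = -45/16 + N/8)
2092 + ((467 - 1*218) + W(b(-7, 5), 43)) = 2092 + ((467 - 1*218) + (-45/16 + (1/8)*43)) = 2092 + ((467 - 218) + (-45/16 + 43/8)) = 2092 + (249 + 41/16) = 2092 + 4025/16 = 37497/16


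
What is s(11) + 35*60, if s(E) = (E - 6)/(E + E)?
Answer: 46205/22 ≈ 2100.2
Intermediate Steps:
s(E) = (-6 + E)/(2*E) (s(E) = (-6 + E)/((2*E)) = (-6 + E)*(1/(2*E)) = (-6 + E)/(2*E))
s(11) + 35*60 = (½)*(-6 + 11)/11 + 35*60 = (½)*(1/11)*5 + 2100 = 5/22 + 2100 = 46205/22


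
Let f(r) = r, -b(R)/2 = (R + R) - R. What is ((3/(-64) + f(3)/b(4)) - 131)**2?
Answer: 70744921/4096 ≈ 17272.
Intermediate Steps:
b(R) = -2*R (b(R) = -2*((R + R) - R) = -2*(2*R - R) = -2*R)
((3/(-64) + f(3)/b(4)) - 131)**2 = ((3/(-64) + 3/((-2*4))) - 131)**2 = ((3*(-1/64) + 3/(-8)) - 131)**2 = ((-3/64 + 3*(-1/8)) - 131)**2 = ((-3/64 - 3/8) - 131)**2 = (-27/64 - 131)**2 = (-8411/64)**2 = 70744921/4096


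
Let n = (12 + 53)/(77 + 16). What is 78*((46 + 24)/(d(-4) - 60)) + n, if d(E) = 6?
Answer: -28015/279 ≈ -100.41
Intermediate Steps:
n = 65/93 ≈ 0.69893
78*((46 + 24)/(d(-4) - 60)) + n = 78*((46 + 24)/(6 - 60)) + 65/93 = 78*(70/(-54)) + 65/93 = 78*(70*(-1/54)) + 65/93 = 78*(-35/27) + 65/93 = -910/9 + 65/93 = -28015/279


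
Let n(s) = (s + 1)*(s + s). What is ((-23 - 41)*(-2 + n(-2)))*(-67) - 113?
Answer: 8463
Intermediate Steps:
n(s) = 2*s*(1 + s) (n(s) = (1 + s)*(2*s) = 2*s*(1 + s))
((-23 - 41)*(-2 + n(-2)))*(-67) - 113 = ((-23 - 41)*(-2 + 2*(-2)*(1 - 2)))*(-67) - 113 = -64*(-2 + 2*(-2)*(-1))*(-67) - 113 = -64*(-2 + 4)*(-67) - 113 = -64*2*(-67) - 113 = -128*(-67) - 113 = 8576 - 113 = 8463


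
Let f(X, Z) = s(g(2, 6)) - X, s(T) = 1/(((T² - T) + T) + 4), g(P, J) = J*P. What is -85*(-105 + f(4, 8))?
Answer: 1371135/148 ≈ 9264.4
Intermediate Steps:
s(T) = 1/(4 + T²) (s(T) = 1/(T² + 4) = 1/(4 + T²))
f(X, Z) = 1/148 - X (f(X, Z) = 1/(4 + (6*2)²) - X = 1/(4 + 12²) - X = 1/(4 + 144) - X = 1/148 - X)
-85*(-105 + f(4, 8)) = -85*(-105 + (1/148 - 1*4)) = -85*(-105 + (1/148 - 4)) = -85*(-105 - 591/148) = -85*(-16131/148) = 1371135/148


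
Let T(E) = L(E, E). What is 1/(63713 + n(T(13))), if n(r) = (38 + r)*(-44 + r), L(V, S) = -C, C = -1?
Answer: 1/62036 ≈ 1.6120e-5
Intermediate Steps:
L(V, S) = 1 (L(V, S) = -1*(-1) = 1)
T(E) = 1
n(r) = (-44 + r)*(38 + r)
1/(63713 + n(T(13))) = 1/(63713 + (-1672 + 1**2 - 6*1)) = 1/(63713 + (-1672 + 1 - 6)) = 1/(63713 - 1677) = 1/62036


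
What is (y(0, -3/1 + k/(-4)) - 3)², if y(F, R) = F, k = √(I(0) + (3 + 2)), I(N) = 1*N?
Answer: 9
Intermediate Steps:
I(N) = N
k = √5 (k = √(0 + (3 + 2)) = √(0 + 5) = √5 ≈ 2.2361)
(y(0, -3/1 + k/(-4)) - 3)² = (0 - 3)² = (-3)² = 9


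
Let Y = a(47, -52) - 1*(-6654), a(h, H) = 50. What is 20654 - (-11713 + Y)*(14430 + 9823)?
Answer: 121503931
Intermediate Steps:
Y = 6704 (Y = 50 - 1*(-6654) = 50 + 6654 = 6704)
20654 - (-11713 + Y)*(14430 + 9823) = 20654 - (-11713 + 6704)*(14430 + 9823) = 20654 - (-5009)*24253 = 20654 - 1*(-121483277) = 20654 + 121483277 = 121503931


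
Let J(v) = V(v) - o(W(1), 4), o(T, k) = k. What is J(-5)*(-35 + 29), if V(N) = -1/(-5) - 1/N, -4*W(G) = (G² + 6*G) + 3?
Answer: 108/5 ≈ 21.600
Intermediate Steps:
W(G) = -¾ - 3*G/2 - G²/4 (W(G) = -((G² + 6*G) + 3)/4 = -(3 + G² + 6*G)/4 = -¾ - 3*G/2 - G²/4)
V(N) = ⅕ - 1/N (V(N) = -1*(-⅕) - 1/N = ⅕ - 1/N)
J(v) = -4 + (-5 + v)/(5*v) (J(v) = (-5 + v)/(5*v) - 1*4 = (-5 + v)/(5*v) - 4 = -4 + (-5 + v)/(5*v))
J(-5)*(-35 + 29) = (-19/5 - 1/(-5))*(-35 + 29) = (-19/5 - 1*(-⅕))*(-6) = (-19/5 + ⅕)*(-6) = -18/5*(-6) = 108/5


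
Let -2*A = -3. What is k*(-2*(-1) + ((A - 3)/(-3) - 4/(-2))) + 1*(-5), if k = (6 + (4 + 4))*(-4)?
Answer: -257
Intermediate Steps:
A = 3/2 (A = -1/2*(-3) = 3/2 ≈ 1.5000)
k = -56 (k = (6 + 8)*(-4) = 14*(-4) = -56)
k*(-2*(-1) + ((A - 3)/(-3) - 4/(-2))) + 1*(-5) = -56*(-2*(-1) + ((3/2 - 3)/(-3) - 4/(-2))) + 1*(-5) = -56*(2 + (-3/2*(-1/3) - 4*(-1/2))) - 5 = -56*(2 + (1/2 + 2)) - 5 = -56*(2 + 5/2) - 5 = -56*9/2 - 5 = -252 - 5 = -257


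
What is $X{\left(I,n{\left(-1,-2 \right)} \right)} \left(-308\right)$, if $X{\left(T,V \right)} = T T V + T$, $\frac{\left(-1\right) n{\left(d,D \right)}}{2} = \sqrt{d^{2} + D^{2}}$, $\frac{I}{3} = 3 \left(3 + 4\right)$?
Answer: $-19404 + 2444904 \sqrt{5} \approx 5.4476 \cdot 10^{6}$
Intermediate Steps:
$I = 63$ ($I = 3 \cdot 3 \left(3 + 4\right) = 3 \cdot 3 \cdot 7 = 3 \cdot 21 = 63$)
$n{\left(d,D \right)} = - 2 \sqrt{D^{2} + d^{2}}$ ($n{\left(d,D \right)} = - 2 \sqrt{d^{2} + D^{2}} = - 2 \sqrt{D^{2} + d^{2}}$)
$X{\left(T,V \right)} = T + V T^{2}$ ($X{\left(T,V \right)} = T^{2} V + T = V T^{2} + T = T + V T^{2}$)
$X{\left(I,n{\left(-1,-2 \right)} \right)} \left(-308\right) = 63 \left(1 + 63 \left(- 2 \sqrt{\left(-2\right)^{2} + \left(-1\right)^{2}}\right)\right) \left(-308\right) = 63 \left(1 + 63 \left(- 2 \sqrt{4 + 1}\right)\right) \left(-308\right) = 63 \left(1 + 63 \left(- 2 \sqrt{5}\right)\right) \left(-308\right) = 63 \left(1 - 126 \sqrt{5}\right) \left(-308\right) = \left(63 - 7938 \sqrt{5}\right) \left(-308\right) = -19404 + 2444904 \sqrt{5}$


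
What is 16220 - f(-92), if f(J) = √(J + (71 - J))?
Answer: 16220 - √71 ≈ 16212.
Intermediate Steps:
f(J) = √71
16220 - f(-92) = 16220 - √71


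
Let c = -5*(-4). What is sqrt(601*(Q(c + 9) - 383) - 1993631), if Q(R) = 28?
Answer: I*sqrt(2206986) ≈ 1485.6*I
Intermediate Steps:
c = 20
sqrt(601*(Q(c + 9) - 383) - 1993631) = sqrt(601*(28 - 383) - 1993631) = sqrt(601*(-355) - 1993631) = sqrt(-213355 - 1993631) = sqrt(-2206986) = I*sqrt(2206986)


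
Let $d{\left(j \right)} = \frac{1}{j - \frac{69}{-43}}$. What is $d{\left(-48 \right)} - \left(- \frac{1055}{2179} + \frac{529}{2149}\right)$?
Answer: $\frac{288868661}{1334561235} \approx 0.21645$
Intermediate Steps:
$d{\left(j \right)} = \frac{1}{\frac{69}{43} + j}$ ($d{\left(j \right)} = \frac{1}{j - - \frac{69}{43}} = \frac{1}{j + \frac{69}{43}} = \frac{1}{\frac{69}{43} + j}$)
$d{\left(-48 \right)} - \left(- \frac{1055}{2179} + \frac{529}{2149}\right) = \frac{43}{69 + 43 \left(-48\right)} - \left(- \frac{1055}{2179} + \frac{529}{2149}\right) = \frac{43}{69 - 2064} - - \frac{1114504}{4682671} = \frac{43}{-1995} + \left(\frac{1055}{2179} - \frac{529}{2149}\right) = 43 \left(- \frac{1}{1995}\right) + \frac{1114504}{4682671} = - \frac{43}{1995} + \frac{1114504}{4682671} = \frac{288868661}{1334561235}$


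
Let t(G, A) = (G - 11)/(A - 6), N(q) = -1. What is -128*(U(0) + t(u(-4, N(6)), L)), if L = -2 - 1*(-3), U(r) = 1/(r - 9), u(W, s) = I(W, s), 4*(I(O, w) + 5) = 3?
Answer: -16928/45 ≈ -376.18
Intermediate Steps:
I(O, w) = -17/4 (I(O, w) = -5 + (1/4)*3 = -5 + 3/4 = -17/4)
u(W, s) = -17/4
U(r) = 1/(-9 + r)
L = 1 (L = -2 + 3 = 1)
t(G, A) = (-11 + G)/(-6 + A)
-128*(U(0) + t(u(-4, N(6)), L)) = -128*(1/(-9 + 0) + (-11 - 17/4)/(-6 + 1)) = -128*(1/(-9) - 61/4/(-5)) = -128*(-1/9 - 1/5*(-61/4)) = -128*(-1/9 + 61/20) = -128*529/180 = -16928/45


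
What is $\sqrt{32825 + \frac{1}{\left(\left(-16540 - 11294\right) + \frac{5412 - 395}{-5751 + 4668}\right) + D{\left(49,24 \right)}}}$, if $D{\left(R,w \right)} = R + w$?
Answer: $\frac{\sqrt{7420220287046881265}}{15035090} \approx 181.18$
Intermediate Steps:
$\sqrt{32825 + \frac{1}{\left(\left(-16540 - 11294\right) + \frac{5412 - 395}{-5751 + 4668}\right) + D{\left(49,24 \right)}}} = \sqrt{32825 + \frac{1}{\left(\left(-16540 - 11294\right) + \frac{5412 - 395}{-5751 + 4668}\right) + \left(49 + 24\right)}} = \sqrt{32825 + \frac{1}{\left(-27834 + \frac{5017}{-1083}\right) + 73}} = \sqrt{32825 + \frac{1}{\left(-27834 + 5017 \left(- \frac{1}{1083}\right)\right) + 73}} = \sqrt{32825 + \frac{1}{\left(-27834 - \frac{5017}{1083}\right) + 73}} = \sqrt{32825 + \frac{1}{- \frac{30149239}{1083} + 73}} = \sqrt{32825 + \frac{1}{- \frac{30070180}{1083}}} = \sqrt{32825 - \frac{1083}{30070180}} = \sqrt{\frac{987053657417}{30070180}} = \frac{\sqrt{7420220287046881265}}{15035090}$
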